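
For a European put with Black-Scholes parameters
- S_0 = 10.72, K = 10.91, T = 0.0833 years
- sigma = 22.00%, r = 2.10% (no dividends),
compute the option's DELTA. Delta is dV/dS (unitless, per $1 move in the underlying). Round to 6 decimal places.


d1 = -0.2173919915; d2 = -0.2808878181
phi(d1) = 0.3896259229; exp(-qT) = 1.0000000000; exp(-rT) = 0.9982522291
N(-d1) = 0.5860485641
Delta = -exp(-qT) * N(-d1) = -1.0000000000 * 0.5860485641 = -0.586049

Answer: Delta = -0.586049


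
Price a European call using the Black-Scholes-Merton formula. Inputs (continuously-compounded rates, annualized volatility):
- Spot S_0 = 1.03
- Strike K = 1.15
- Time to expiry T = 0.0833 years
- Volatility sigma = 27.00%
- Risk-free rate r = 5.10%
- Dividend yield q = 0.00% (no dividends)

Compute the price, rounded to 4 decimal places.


d1 = (ln(S/K) + (r - q + 0.5*sigma^2) * T) / (sigma * sqrt(T)) = -1.32070985
d2 = d1 - sigma * sqrt(T) = -1.39863654
exp(-rT) = 0.99576071; exp(-qT) = 1.00000000
C = S_0 * exp(-qT) * N(d1) - K * exp(-rT) * N(d2)
N(d1) = 0.09329906; N(d2) = 0.08096100
C = 1.0300 * 1.00000000 * 0.09329906 - 1.1500 * 0.99576071 * 0.08096100 = 0.0034

Answer: Price = 0.0034


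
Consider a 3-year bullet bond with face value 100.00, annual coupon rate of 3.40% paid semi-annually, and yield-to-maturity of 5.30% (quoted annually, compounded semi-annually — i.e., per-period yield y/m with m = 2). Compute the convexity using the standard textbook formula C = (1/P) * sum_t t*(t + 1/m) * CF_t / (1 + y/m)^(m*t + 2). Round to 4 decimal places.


Coupon per period c = face * coupon_rate / m = 1.700000
Periods per year m = 2; per-period yield y/m = 0.026500
Number of cashflows N = 6
Cashflows (t years, CF_t, discount factor 1/(1+y/m)^(m*t), PV):
  t = 0.5000: CF_t = 1.700000, DF = 0.974184, PV = 1.656113
  t = 1.0000: CF_t = 1.700000, DF = 0.949035, PV = 1.613359
  t = 1.5000: CF_t = 1.700000, DF = 0.924535, PV = 1.571709
  t = 2.0000: CF_t = 1.700000, DF = 0.900667, PV = 1.531134
  t = 2.5000: CF_t = 1.700000, DF = 0.877415, PV = 1.491606
  t = 3.0000: CF_t = 101.700000, DF = 0.854764, PV = 86.929510
Price P = sum_t PV_t = 94.793430
Convexity numerator sum_t t*(t + 1/m) * CF_t / (1+y/m)^(m*t + 2):
  t = 0.5000: term = 0.785854
  t = 1.0000: term = 2.296701
  t = 1.5000: term = 4.474818
  t = 2.0000: term = 7.265495
  t = 2.5000: term = 10.616895
  t = 3.0000: term = 866.240774
Convexity = (1/P) * sum = 891.680537 / 94.793430 = 9.406565

Answer: Convexity = 9.4066


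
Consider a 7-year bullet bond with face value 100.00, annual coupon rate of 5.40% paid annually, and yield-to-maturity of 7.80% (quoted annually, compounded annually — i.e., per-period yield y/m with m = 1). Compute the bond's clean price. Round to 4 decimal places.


Answer: Price = 87.4188

Derivation:
Coupon per period c = face * coupon_rate / m = 5.400000
Periods per year m = 1; per-period yield y/m = 0.078000
Number of cashflows N = 7
Cashflows (t years, CF_t, discount factor 1/(1+y/m)^(m*t), PV):
  t = 1.0000: CF_t = 5.400000, DF = 0.927644, PV = 5.009276
  t = 2.0000: CF_t = 5.400000, DF = 0.860523, PV = 4.646824
  t = 3.0000: CF_t = 5.400000, DF = 0.798259, PV = 4.310598
  t = 4.0000: CF_t = 5.400000, DF = 0.740500, PV = 3.998699
  t = 5.0000: CF_t = 5.400000, DF = 0.686920, PV = 3.709368
  t = 6.0000: CF_t = 5.400000, DF = 0.637217, PV = 3.440972
  t = 7.0000: CF_t = 105.400000, DF = 0.591111, PV = 62.303047
Price P = sum_t PV_t = 87.418785


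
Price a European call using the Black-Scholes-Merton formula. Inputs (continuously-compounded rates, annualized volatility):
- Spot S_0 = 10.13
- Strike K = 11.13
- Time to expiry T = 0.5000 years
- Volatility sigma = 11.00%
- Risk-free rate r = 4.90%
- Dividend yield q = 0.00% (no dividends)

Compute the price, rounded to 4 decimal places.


d1 = (ln(S/K) + (r - q + 0.5*sigma^2) * T) / (sigma * sqrt(T)) = -0.85647148
d2 = d1 - sigma * sqrt(T) = -0.93425323
exp(-rT) = 0.97579769; exp(-qT) = 1.00000000
C = S_0 * exp(-qT) * N(d1) - K * exp(-rT) * N(d2)
N(d1) = 0.19586852; N(d2) = 0.17508664
C = 10.1300 * 1.00000000 * 0.19586852 - 11.1300 * 0.97579769 * 0.17508664 = 0.0826

Answer: Price = 0.0826


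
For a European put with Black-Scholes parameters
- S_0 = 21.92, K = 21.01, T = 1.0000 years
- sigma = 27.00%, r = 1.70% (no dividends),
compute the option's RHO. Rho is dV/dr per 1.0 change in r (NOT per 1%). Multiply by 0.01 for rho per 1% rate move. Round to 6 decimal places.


Answer: Rho = -9.628296

Derivation:
d1 = 0.3550035082; d2 = 0.0850035082
phi(d1) = 0.3745791018; exp(-qT) = 1.0000000000; exp(-rT) = 0.9831436846
N(-d2) = 0.4661293008
Rho = -K*T*exp(-rT)*N(-d2) = -21.0100 * 1.0000 * 0.9831436846 * 0.4661293008 = -9.628296


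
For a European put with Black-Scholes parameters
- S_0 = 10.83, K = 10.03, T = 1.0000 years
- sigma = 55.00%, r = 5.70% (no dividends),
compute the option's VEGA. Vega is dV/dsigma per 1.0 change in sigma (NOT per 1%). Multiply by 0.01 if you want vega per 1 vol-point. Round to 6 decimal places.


d1 = 0.5181626528; d2 = -0.0318373472
phi(d1) = 0.3488250400; exp(-qT) = 1.0000000000; exp(-rT) = 0.9445940694
Vega = S * exp(-qT) * phi(d1) * sqrt(T) = 10.8300 * 1.0000000000 * 0.3488250400 * 1.0000000000 = 3.777775

Answer: Vega = 3.777775


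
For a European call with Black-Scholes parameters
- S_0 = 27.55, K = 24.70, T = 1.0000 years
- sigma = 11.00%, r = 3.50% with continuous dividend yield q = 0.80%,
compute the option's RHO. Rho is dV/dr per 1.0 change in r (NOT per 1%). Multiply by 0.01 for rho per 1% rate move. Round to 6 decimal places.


Answer: Rho = 21.027280

Derivation:
d1 = 1.2931753815; d2 = 1.1831753815
phi(d1) = 0.1728917130; exp(-qT) = 0.9920319148; exp(-rT) = 0.9656054163
N(d2) = 0.8816301762
Rho = K*T*exp(-rT)*N(d2) = 24.7000 * 1.0000 * 0.9656054163 * 0.8816301762 = 21.027280


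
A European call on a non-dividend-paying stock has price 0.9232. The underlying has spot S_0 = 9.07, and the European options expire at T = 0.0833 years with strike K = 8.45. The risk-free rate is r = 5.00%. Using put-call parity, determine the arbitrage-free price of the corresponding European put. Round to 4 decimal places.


Put-call parity: C - P = S_0 * exp(-qT) - K * exp(-rT).
S_0 * exp(-qT) = 9.0700 * 1.00000000 = 9.07000000
K * exp(-rT) = 8.4500 * 0.99584366 = 8.41487894
P = C - S*exp(-qT) + K*exp(-rT)
P = 0.9232 - 9.07000000 + 8.41487894 = 0.2681

Answer: Put price = 0.2681


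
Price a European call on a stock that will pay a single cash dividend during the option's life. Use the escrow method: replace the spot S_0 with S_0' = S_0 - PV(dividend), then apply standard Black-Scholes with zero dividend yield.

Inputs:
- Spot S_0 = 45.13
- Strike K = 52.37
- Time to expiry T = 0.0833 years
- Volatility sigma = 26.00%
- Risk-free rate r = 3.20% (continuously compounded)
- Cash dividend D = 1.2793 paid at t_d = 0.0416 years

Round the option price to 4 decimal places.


Answer: Price = 0.0120

Derivation:
PV(D) = D * exp(-r * t_d) = 1.2793 * 0.99866969 = 1.27759813
S_0' = S_0 - PV(D) = 45.1300 - 1.27759813 = 43.85240187
d1 = (ln(S_0'/K) + (r + sigma^2/2)*T) / (sigma*sqrt(T)) = -2.29240510
d2 = d1 - sigma*sqrt(T) = -2.36744562
exp(-rT) = 0.99733795
N(d1) = 0.01094114; N(d2) = 0.00895568
C = S_0' * N(d1) - K * exp(-rT) * N(d2) = 43.85240187 * 0.01094114 - 52.3700 * 0.99733795 * 0.00895568 = 0.0120


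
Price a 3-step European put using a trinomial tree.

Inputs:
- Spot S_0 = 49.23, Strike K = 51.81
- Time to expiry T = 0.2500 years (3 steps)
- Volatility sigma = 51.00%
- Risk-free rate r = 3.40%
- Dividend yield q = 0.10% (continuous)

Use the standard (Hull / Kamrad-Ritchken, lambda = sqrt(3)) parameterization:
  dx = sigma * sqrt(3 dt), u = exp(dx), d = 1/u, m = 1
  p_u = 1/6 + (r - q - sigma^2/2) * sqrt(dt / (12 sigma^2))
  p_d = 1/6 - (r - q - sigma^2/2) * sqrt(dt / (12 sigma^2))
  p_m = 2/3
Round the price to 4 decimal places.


Answer: Price = V(0,0) = 6.1843

Derivation:
dt = T/N = 0.083333; dx = sigma*sqrt(3*dt) = 0.255000
u = exp(dx) = 1.290462; d = 1/u = 0.774916
p_u = 0.150809, p_m = 0.666667, p_d = 0.182525
Discount per step: exp(-r*dt) = 0.997171
Stock lattice S(k, j) with j the centered position index:
  k=0: S(0,+0) = 49.2300
  k=1: S(1,-1) = 38.1491; S(1,+0) = 49.2300; S(1,+1) = 63.5294
  k=2: S(2,-2) = 29.5624; S(2,-1) = 38.1491; S(2,+0) = 49.2300; S(2,+1) = 63.5294; S(2,+2) = 81.9823
  k=3: S(3,-3) = 22.9084; S(3,-2) = 29.5624; S(3,-1) = 38.1491; S(3,+0) = 49.2300; S(3,+1) = 63.5294; S(3,+2) = 81.9823; S(3,+3) = 105.7950
Terminal payoffs V(N, j) = max(K - S_T, 0):
  V(3,-3) = 28.901611; V(3,-2) = 22.247603; V(3,-1) = 13.660861; V(3,+0) = 2.580000; V(3,+1) = 0.000000; V(3,+2) = 0.000000; V(3,+3) = 0.000000
Backward induction: V(k, j) = exp(-r*dt) * [p_u * V(k+1, j+1) + p_m * V(k+1, j) + p_d * V(k+1, j-1)]
  V(2,-2) = exp(-r*dt) * [p_u*13.660861 + p_m*22.247603 + p_d*28.901611] = 22.104448
  V(2,-1) = exp(-r*dt) * [p_u*2.580000 + p_m*13.660861 + p_d*22.247603] = 13.518703
  V(2,+0) = exp(-r*dt) * [p_u*0.000000 + p_m*2.580000 + p_d*13.660861] = 4.201521
  V(2,+1) = exp(-r*dt) * [p_u*0.000000 + p_m*0.000000 + p_d*2.580000] = 0.469581
  V(2,+2) = exp(-r*dt) * [p_u*0.000000 + p_m*0.000000 + p_d*0.000000] = 0.000000
  V(1,-1) = exp(-r*dt) * [p_u*4.201521 + p_m*13.518703 + p_d*22.104448] = 13.641991
  V(1,+0) = exp(-r*dt) * [p_u*0.469581 + p_m*4.201521 + p_d*13.518703] = 5.324219
  V(1,+1) = exp(-r*dt) * [p_u*0.000000 + p_m*0.469581 + p_d*4.201521] = 1.076879
  V(0,+0) = exp(-r*dt) * [p_u*1.076879 + p_m*5.324219 + p_d*13.641991] = 6.184333


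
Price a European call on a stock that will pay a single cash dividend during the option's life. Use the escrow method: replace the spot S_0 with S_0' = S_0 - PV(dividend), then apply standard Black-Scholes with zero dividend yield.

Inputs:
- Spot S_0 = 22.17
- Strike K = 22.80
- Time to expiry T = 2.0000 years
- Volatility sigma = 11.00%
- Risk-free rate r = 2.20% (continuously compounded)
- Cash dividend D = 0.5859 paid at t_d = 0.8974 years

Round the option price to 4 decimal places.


Answer: Price = 1.2372

Derivation:
PV(D) = D * exp(-r * t_d) = 0.5859 * 0.98045081 = 0.57444613
S_0' = S_0 - PV(D) = 22.1700 - 0.57444613 = 21.59555387
d1 = (ln(S_0'/K) + (r + sigma^2/2)*T) / (sigma*sqrt(T)) = 0.01174387
d2 = d1 - sigma*sqrt(T) = -0.14381962
exp(-rT) = 0.95695396
N(d1) = 0.50468502; N(d2) = 0.44282146
C = S_0' * N(d1) - K * exp(-rT) * N(d2) = 21.59555387 * 0.50468502 - 22.8000 * 0.95695396 * 0.44282146 = 1.2372


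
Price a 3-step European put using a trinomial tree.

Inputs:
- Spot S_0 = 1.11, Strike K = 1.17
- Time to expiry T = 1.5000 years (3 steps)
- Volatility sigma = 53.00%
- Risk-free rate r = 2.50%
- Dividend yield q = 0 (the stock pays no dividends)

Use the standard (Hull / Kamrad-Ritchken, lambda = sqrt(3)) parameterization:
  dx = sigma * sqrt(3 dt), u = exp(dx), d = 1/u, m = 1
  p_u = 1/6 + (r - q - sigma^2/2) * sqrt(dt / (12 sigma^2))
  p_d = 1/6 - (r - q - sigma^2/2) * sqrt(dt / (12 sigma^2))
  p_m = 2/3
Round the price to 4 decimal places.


Answer: Price = V(0,0) = 0.2760

Derivation:
dt = T/N = 0.500000; dx = sigma*sqrt(3*dt) = 0.649115
u = exp(dx) = 1.913846; d = 1/u = 0.522508
p_u = 0.122202, p_m = 0.666667, p_d = 0.211131
Discount per step: exp(-r*dt) = 0.987578
Stock lattice S(k, j) with j the centered position index:
  k=0: S(0,+0) = 1.1100
  k=1: S(1,-1) = 0.5800; S(1,+0) = 1.1100; S(1,+1) = 2.1244
  k=2: S(2,-2) = 0.3030; S(2,-1) = 0.5800; S(2,+0) = 1.1100; S(2,+1) = 2.1244; S(2,+2) = 4.0657
  k=3: S(3,-3) = 0.1583; S(3,-2) = 0.3030; S(3,-1) = 0.5800; S(3,+0) = 1.1100; S(3,+1) = 2.1244; S(3,+2) = 4.0657; S(3,+3) = 7.7812
Terminal payoffs V(N, j) = max(K - S_T, 0):
  V(3,-3) = 1.011656; V(3,-2) = 0.866954; V(3,-1) = 0.590016; V(3,+0) = 0.060000; V(3,+1) = 0.000000; V(3,+2) = 0.000000; V(3,+3) = 0.000000
Backward induction: V(k, j) = exp(-r*dt) * [p_u * V(k+1, j+1) + p_m * V(k+1, j) + p_d * V(k+1, j-1)]
  V(2,-2) = exp(-r*dt) * [p_u*0.590016 + p_m*0.866954 + p_d*1.011656] = 0.852934
  V(2,-1) = exp(-r*dt) * [p_u*0.060000 + p_m*0.590016 + p_d*0.866954] = 0.576466
  V(2,+0) = exp(-r*dt) * [p_u*0.000000 + p_m*0.060000 + p_d*0.590016] = 0.162526
  V(2,+1) = exp(-r*dt) * [p_u*0.000000 + p_m*0.000000 + p_d*0.060000] = 0.012511
  V(2,+2) = exp(-r*dt) * [p_u*0.000000 + p_m*0.000000 + p_d*0.000000] = 0.000000
  V(1,-1) = exp(-r*dt) * [p_u*0.162526 + p_m*0.576466 + p_d*0.852934] = 0.576995
  V(1,+0) = exp(-r*dt) * [p_u*0.012511 + p_m*0.162526 + p_d*0.576466] = 0.228713
  V(1,+1) = exp(-r*dt) * [p_u*0.000000 + p_m*0.012511 + p_d*0.162526] = 0.042125
  V(0,+0) = exp(-r*dt) * [p_u*0.042125 + p_m*0.228713 + p_d*0.576995] = 0.275973


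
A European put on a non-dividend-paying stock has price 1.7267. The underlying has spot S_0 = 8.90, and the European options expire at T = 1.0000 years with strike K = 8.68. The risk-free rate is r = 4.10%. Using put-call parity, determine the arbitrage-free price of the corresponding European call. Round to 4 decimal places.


Answer: Call price = 2.2954

Derivation:
Put-call parity: C - P = S_0 * exp(-qT) - K * exp(-rT).
S_0 * exp(-qT) = 8.9000 * 1.00000000 = 8.90000000
K * exp(-rT) = 8.6800 * 0.95982913 = 8.33131685
C = P + S*exp(-qT) - K*exp(-rT)
C = 1.7267 + 8.90000000 - 8.33131685 = 2.2954


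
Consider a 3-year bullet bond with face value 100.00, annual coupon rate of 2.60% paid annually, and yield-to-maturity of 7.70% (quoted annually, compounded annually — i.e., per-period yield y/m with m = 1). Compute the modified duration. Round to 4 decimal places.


Answer: Modified duration = 2.7099

Derivation:
Coupon per period c = face * coupon_rate / m = 2.600000
Periods per year m = 1; per-period yield y/m = 0.077000
Number of cashflows N = 3
Cashflows (t years, CF_t, discount factor 1/(1+y/m)^(m*t), PV):
  t = 1.0000: CF_t = 2.600000, DF = 0.928505, PV = 2.414113
  t = 2.0000: CF_t = 2.600000, DF = 0.862122, PV = 2.241517
  t = 3.0000: CF_t = 102.600000, DF = 0.800484, PV = 82.129703
Price P = sum_t PV_t = 86.785333
First compute Macaulay numerator sum_t t * PV_t:
  t * PV_t at t = 1.0000: 2.414113
  t * PV_t at t = 2.0000: 4.483033
  t * PV_t at t = 3.0000: 246.389108
Macaulay duration D = 253.286254 / 86.785333 = 2.918538
Modified duration = D / (1 + y/m) = 2.918538 / (1 + 0.077000) = 2.709877


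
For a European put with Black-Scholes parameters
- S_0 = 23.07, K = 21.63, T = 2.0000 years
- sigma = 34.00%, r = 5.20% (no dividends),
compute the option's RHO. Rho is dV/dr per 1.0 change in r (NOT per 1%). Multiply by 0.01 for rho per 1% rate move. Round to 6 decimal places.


d1 = 0.5907499317; d2 = 0.1099173205
phi(d1) = 0.3350648197; exp(-qT) = 1.0000000000; exp(-rT) = 0.9012252974
N(-d2) = 0.4562374730
Rho = -K*T*exp(-rT)*N(-d2) = -21.6300 * 2.0000 * 0.9012252974 * 0.4562374730 = -17.787333

Answer: Rho = -17.787333


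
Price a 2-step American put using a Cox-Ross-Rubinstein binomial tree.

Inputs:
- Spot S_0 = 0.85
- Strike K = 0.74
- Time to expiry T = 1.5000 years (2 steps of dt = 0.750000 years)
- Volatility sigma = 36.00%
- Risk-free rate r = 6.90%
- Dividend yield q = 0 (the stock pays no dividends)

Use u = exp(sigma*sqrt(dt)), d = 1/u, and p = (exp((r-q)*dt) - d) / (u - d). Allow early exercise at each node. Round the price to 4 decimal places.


Answer: Price = V(0,0) = 0.0624

Derivation:
dt = T/N = 0.750000
u = exp(sigma*sqrt(dt)) = 1.365839; d = 1/u = 0.732151
p = (exp((r-q)*dt) - d) / (u - d) = 0.506498
Discount per step: exp(-r*dt) = 0.949566
Stock lattice S(k, i) with i counting down-moves:
  k=0: S(0,0) = 0.8500
  k=1: S(1,0) = 1.1610; S(1,1) = 0.6223
  k=2: S(2,0) = 1.5857; S(2,1) = 0.8500; S(2,2) = 0.4556
Terminal payoffs V(N, i) = max(K - S_T, 0):
  V(2,0) = 0.000000; V(2,1) = 0.000000; V(2,2) = 0.284362
Backward induction: V(k, i) = exp(-r*dt) * [p * V(k+1, i) + (1-p) * V(k+1, i+1)]; then take max(V_cont, immediate exercise) for American.
  V(1,0) = exp(-r*dt) * [p*0.000000 + (1-p)*0.000000] = 0.000000; exercise = 0.000000; V(1,0) = max -> 0.000000
  V(1,1) = exp(-r*dt) * [p*0.000000 + (1-p)*0.284362] = 0.133256; exercise = 0.117672; V(1,1) = max -> 0.133256
  V(0,0) = exp(-r*dt) * [p*0.000000 + (1-p)*0.133256] = 0.062445; exercise = 0.000000; V(0,0) = max -> 0.062445


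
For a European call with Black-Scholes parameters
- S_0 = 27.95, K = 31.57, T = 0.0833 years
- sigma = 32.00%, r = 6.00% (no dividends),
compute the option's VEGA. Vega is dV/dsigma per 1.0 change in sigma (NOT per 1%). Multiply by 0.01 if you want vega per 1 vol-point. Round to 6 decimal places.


Answer: Vega = 1.532030

Derivation:
d1 = -1.2183857569; d2 = -1.3107433229
phi(d1) = 0.1899165603; exp(-qT) = 1.0000000000; exp(-rT) = 0.9950144692
Vega = S * exp(-qT) * phi(d1) * sqrt(T) = 27.9500 * 1.0000000000 * 0.1899165603 * 0.2886173938 = 1.532030


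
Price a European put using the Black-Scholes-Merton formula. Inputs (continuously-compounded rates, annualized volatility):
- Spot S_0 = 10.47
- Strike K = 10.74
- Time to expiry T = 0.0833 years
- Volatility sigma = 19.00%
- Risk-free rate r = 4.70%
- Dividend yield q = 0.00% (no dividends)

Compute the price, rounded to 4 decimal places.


d1 = (ln(S/K) + (r - q + 0.5*sigma^2) * T) / (sigma * sqrt(T)) = -0.36548841
d2 = d1 - sigma * sqrt(T) = -0.42032571
exp(-rT) = 0.99609255; exp(-qT) = 1.00000000
P = K * exp(-rT) * N(-d2) - S_0 * exp(-qT) * N(-d1)
N(-d1) = 0.64262657; N(-d2) = 0.66287624
P = 10.7400 * 0.99609255 * 0.66287624 - 10.4700 * 1.00000000 * 0.64262657 = 0.3632

Answer: Price = 0.3632


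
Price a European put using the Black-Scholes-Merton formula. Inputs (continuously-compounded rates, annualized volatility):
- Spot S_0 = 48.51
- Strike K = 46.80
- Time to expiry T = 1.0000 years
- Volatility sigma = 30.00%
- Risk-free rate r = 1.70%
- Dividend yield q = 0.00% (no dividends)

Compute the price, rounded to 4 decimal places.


Answer: Price = 4.4724

Derivation:
d1 = (ln(S/K) + (r - q + 0.5*sigma^2) * T) / (sigma * sqrt(T)) = 0.32628920
d2 = d1 - sigma * sqrt(T) = 0.02628920
exp(-rT) = 0.98314368; exp(-qT) = 1.00000000
P = K * exp(-rT) * N(-d2) - S_0 * exp(-qT) * N(-d1)
N(-d1) = 0.37210278; N(-d2) = 0.48951334
P = 46.8000 * 0.98314368 * 0.48951334 - 48.5100 * 1.00000000 * 0.37210278 = 4.4724


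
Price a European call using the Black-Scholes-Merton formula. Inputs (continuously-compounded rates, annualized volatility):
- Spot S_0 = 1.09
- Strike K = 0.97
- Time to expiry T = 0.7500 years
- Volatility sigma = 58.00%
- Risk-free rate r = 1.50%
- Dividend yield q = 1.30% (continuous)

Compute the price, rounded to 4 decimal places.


d1 = (ln(S/K) + (r - q + 0.5*sigma^2) * T) / (sigma * sqrt(T)) = 0.48634176
d2 = d1 - sigma * sqrt(T) = -0.01595298
exp(-rT) = 0.98881304; exp(-qT) = 0.99029738
C = S_0 * exp(-qT) * N(d1) - K * exp(-rT) * N(d2)
N(d1) = 0.68663756; N(d2) = 0.49363595
C = 1.0900 * 0.99029738 * 0.68663756 - 0.9700 * 0.98881304 * 0.49363595 = 0.2677

Answer: Price = 0.2677


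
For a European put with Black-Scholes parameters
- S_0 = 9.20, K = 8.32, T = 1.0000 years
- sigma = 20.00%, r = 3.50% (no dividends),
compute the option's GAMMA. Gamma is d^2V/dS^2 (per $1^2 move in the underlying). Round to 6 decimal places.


Answer: Gamma = 0.160234

Derivation:
d1 = 0.7777061461; d2 = 0.5777061461
phi(d1) = 0.2948312978; exp(-qT) = 1.0000000000; exp(-rT) = 0.9656054163
Gamma = exp(-qT) * phi(d1) / (S * sigma * sqrt(T)) = 1.0000000000 * 0.2948312978 / (9.2000 * 0.2000 * 1.0000000000) = 0.160234


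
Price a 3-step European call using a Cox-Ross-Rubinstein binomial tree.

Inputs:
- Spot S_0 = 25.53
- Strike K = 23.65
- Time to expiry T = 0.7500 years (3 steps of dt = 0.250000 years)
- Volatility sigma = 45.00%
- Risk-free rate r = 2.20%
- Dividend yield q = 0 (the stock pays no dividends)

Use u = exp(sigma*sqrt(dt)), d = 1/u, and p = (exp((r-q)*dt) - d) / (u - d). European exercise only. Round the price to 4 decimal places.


Answer: Price = V(0,0) = 5.2519

Derivation:
dt = T/N = 0.250000
u = exp(sigma*sqrt(dt)) = 1.252323; d = 1/u = 0.798516
p = (exp((r-q)*dt) - d) / (u - d) = 0.456139
Discount per step: exp(-r*dt) = 0.994515
Stock lattice S(k, i) with i counting down-moves:
  k=0: S(0,0) = 25.5300
  k=1: S(1,0) = 31.9718; S(1,1) = 20.3861
  k=2: S(2,0) = 40.0390; S(2,1) = 25.5300; S(2,2) = 16.2786
  k=3: S(3,0) = 50.1418; S(3,1) = 31.9718; S(3,2) = 20.3861; S(3,3) = 12.9988
Terminal payoffs V(N, i) = max(S_T - K, 0):
  V(3,0) = 26.491762; V(3,1) = 8.321799; V(3,2) = 0.000000; V(3,3) = 0.000000
Backward induction: V(k, i) = exp(-r*dt) * [p * V(k+1, i) + (1-p) * V(k+1, i+1)].
  V(2,0) = exp(-r*dt) * [p*26.491762 + (1-p)*8.321799] = 16.518728
  V(2,1) = exp(-r*dt) * [p*8.321799 + (1-p)*0.000000] = 3.775079
  V(2,2) = exp(-r*dt) * [p*0.000000 + (1-p)*0.000000] = 0.000000
  V(1,0) = exp(-r*dt) * [p*16.518728 + (1-p)*3.775079] = 9.535368
  V(1,1) = exp(-r*dt) * [p*3.775079 + (1-p)*0.000000] = 1.712517
  V(0,0) = exp(-r*dt) * [p*9.535368 + (1-p)*1.712517] = 5.251861


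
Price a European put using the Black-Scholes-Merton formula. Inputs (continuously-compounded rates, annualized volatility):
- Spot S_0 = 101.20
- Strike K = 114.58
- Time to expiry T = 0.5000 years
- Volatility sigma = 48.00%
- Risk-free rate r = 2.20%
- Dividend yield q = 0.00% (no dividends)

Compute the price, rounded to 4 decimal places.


Answer: Price = 21.3054

Derivation:
d1 = (ln(S/K) + (r - q + 0.5*sigma^2) * T) / (sigma * sqrt(T)) = -0.16373798
d2 = d1 - sigma * sqrt(T) = -0.50314923
exp(-rT) = 0.98906028; exp(-qT) = 1.00000000
P = K * exp(-rT) * N(-d2) - S_0 * exp(-qT) * N(-d1)
N(-d1) = 0.56503129; N(-d2) = 0.69257032
P = 114.5800 * 0.98906028 * 0.69257032 - 101.2000 * 1.00000000 * 0.56503129 = 21.3054


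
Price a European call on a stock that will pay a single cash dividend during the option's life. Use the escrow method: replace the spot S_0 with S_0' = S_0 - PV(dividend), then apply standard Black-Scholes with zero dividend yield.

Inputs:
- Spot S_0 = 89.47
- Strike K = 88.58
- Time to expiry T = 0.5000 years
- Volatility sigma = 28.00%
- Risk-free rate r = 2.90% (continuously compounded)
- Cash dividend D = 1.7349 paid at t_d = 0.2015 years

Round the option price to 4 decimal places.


PV(D) = D * exp(-r * t_d) = 1.7349 * 0.99417354 = 1.72479167
S_0' = S_0 - PV(D) = 89.4700 - 1.72479167 = 87.74520833
d1 = (ln(S_0'/K) + (r + sigma^2/2)*T) / (sigma*sqrt(T)) = 0.12440613
d2 = d1 - sigma*sqrt(T) = -0.07358377
exp(-rT) = 0.98560462
N(d1) = 0.54950314; N(d2) = 0.47067079
C = S_0' * N(d1) - K * exp(-rT) * N(d2) = 87.74520833 * 0.54950314 - 88.5800 * 0.98560462 * 0.47067079 = 7.1244

Answer: Price = 7.1244


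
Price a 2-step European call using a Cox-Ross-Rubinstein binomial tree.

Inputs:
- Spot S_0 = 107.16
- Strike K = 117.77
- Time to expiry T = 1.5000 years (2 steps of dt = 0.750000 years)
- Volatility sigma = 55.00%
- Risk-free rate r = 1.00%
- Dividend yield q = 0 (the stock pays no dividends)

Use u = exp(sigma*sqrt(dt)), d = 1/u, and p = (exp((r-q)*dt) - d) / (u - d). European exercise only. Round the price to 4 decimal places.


dt = T/N = 0.750000
u = exp(sigma*sqrt(dt)) = 1.610128; d = 1/u = 0.621068
p = (exp((r-q)*dt) - d) / (u - d) = 0.390734
Discount per step: exp(-r*dt) = 0.992528
Stock lattice S(k, i) with i counting down-moves:
  k=0: S(0,0) = 107.1600
  k=1: S(1,0) = 172.5414; S(1,1) = 66.5537
  k=2: S(2,0) = 277.8138; S(2,1) = 107.1600; S(2,2) = 41.3344
Terminal payoffs V(N, i) = max(S_T - K, 0):
  V(2,0) = 160.043768; V(2,1) = 0.000000; V(2,2) = 0.000000
Backward induction: V(k, i) = exp(-r*dt) * [p * V(k+1, i) + (1-p) * V(k+1, i+1)].
  V(1,0) = exp(-r*dt) * [p*160.043768 + (1-p)*0.000000] = 62.067345
  V(1,1) = exp(-r*dt) * [p*0.000000 + (1-p)*0.000000] = 0.000000
  V(0,0) = exp(-r*dt) * [p*62.067345 + (1-p)*0.000000] = 24.070637

Answer: Price = V(0,0) = 24.0706


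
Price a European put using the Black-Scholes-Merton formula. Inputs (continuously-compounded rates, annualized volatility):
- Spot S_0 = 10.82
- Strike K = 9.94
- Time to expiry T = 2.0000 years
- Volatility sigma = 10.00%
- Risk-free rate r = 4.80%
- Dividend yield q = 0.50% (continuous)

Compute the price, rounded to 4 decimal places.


Answer: Price = 0.0766

Derivation:
d1 = (ln(S/K) + (r - q + 0.5*sigma^2) * T) / (sigma * sqrt(T)) = 1.27865591
d2 = d1 - sigma * sqrt(T) = 1.13723455
exp(-rT) = 0.90846402; exp(-qT) = 0.99004983
P = K * exp(-rT) * N(-d2) - S_0 * exp(-qT) * N(-d1)
N(-d1) = 0.10050913; N(-d2) = 0.12772012
P = 9.9400 * 0.90846402 * 0.12772012 - 10.8200 * 0.99004983 * 0.10050913 = 0.0766


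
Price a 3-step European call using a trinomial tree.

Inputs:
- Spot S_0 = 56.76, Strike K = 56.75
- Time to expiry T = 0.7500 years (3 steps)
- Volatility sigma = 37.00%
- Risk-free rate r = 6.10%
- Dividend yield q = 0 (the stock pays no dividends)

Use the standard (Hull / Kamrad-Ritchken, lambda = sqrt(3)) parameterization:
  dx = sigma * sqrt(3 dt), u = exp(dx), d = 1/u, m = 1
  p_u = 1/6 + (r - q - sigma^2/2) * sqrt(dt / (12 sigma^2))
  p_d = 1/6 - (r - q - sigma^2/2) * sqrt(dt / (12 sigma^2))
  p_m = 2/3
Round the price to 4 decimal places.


Answer: Price = V(0,0) = 7.7544

Derivation:
dt = T/N = 0.250000; dx = sigma*sqrt(3*dt) = 0.320429
u = exp(dx) = 1.377719; d = 1/u = 0.725837
p_u = 0.163760, p_m = 0.666667, p_d = 0.169573
Discount per step: exp(-r*dt) = 0.984866
Stock lattice S(k, j) with j the centered position index:
  k=0: S(0,+0) = 56.7600
  k=1: S(1,-1) = 41.1985; S(1,+0) = 56.7600; S(1,+1) = 78.1993
  k=2: S(2,-2) = 29.9034; S(2,-1) = 41.1985; S(2,+0) = 56.7600; S(2,+1) = 78.1993; S(2,+2) = 107.7367
  k=3: S(3,-3) = 21.7050; S(3,-2) = 29.9034; S(3,-1) = 41.1985; S(3,+0) = 56.7600; S(3,+1) = 78.1993; S(3,+2) = 107.7367; S(3,+3) = 148.4310
Terminal payoffs V(N, j) = max(S_T - K, 0):
  V(3,-3) = 0.000000; V(3,-2) = 0.000000; V(3,-1) = 0.000000; V(3,+0) = 0.010000; V(3,+1) = 21.449343; V(3,+2) = 50.986739; V(3,+3) = 91.680977
Backward induction: V(k, j) = exp(-r*dt) * [p_u * V(k+1, j+1) + p_m * V(k+1, j) + p_d * V(k+1, j-1)]
  V(2,-2) = exp(-r*dt) * [p_u*0.000000 + p_m*0.000000 + p_d*0.000000] = 0.000000
  V(2,-1) = exp(-r*dt) * [p_u*0.010000 + p_m*0.000000 + p_d*0.000000] = 0.001613
  V(2,+0) = exp(-r*dt) * [p_u*21.449343 + p_m*0.010000 + p_d*0.000000] = 3.465959
  V(2,+1) = exp(-r*dt) * [p_u*50.986739 + p_m*21.449343 + p_d*0.010000] = 22.308062
  V(2,+2) = exp(-r*dt) * [p_u*91.680977 + p_m*50.986739 + p_d*21.449343] = 51.845400
  V(1,-1) = exp(-r*dt) * [p_u*3.465959 + p_m*0.001613 + p_d*0.000000] = 0.560056
  V(1,+0) = exp(-r*dt) * [p_u*22.308062 + p_m*3.465959 + p_d*0.001613] = 5.873828
  V(1,+1) = exp(-r*dt) * [p_u*51.845400 + p_m*22.308062 + p_d*3.465959] = 23.587532
  V(0,+0) = exp(-r*dt) * [p_u*23.587532 + p_m*5.873828 + p_d*0.560056] = 7.754399


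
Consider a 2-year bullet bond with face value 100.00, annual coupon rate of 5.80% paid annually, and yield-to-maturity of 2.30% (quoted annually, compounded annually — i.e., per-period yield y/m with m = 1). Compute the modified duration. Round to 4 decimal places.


Answer: Modified duration = 1.9031

Derivation:
Coupon per period c = face * coupon_rate / m = 5.800000
Periods per year m = 1; per-period yield y/m = 0.023000
Number of cashflows N = 2
Cashflows (t years, CF_t, discount factor 1/(1+y/m)^(m*t), PV):
  t = 1.0000: CF_t = 5.800000, DF = 0.977517, PV = 5.669599
  t = 2.0000: CF_t = 105.800000, DF = 0.955540, PV = 101.096100
Price P = sum_t PV_t = 106.765699
First compute Macaulay numerator sum_t t * PV_t:
  t * PV_t at t = 1.0000: 5.669599
  t * PV_t at t = 2.0000: 202.192199
Macaulay duration D = 207.861798 / 106.765699 = 1.946897
Modified duration = D / (1 + y/m) = 1.946897 / (1 + 0.023000) = 1.903125


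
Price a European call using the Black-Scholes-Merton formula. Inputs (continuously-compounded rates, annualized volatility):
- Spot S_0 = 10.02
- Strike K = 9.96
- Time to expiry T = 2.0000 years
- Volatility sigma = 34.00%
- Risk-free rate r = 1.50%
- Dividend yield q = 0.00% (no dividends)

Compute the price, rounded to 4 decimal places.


d1 = (ln(S/K) + (r - q + 0.5*sigma^2) * T) / (sigma * sqrt(T)) = 0.31529896
d2 = d1 - sigma * sqrt(T) = -0.16553365
exp(-rT) = 0.97044553; exp(-qT) = 1.00000000
C = S_0 * exp(-qT) * N(d1) - K * exp(-rT) * N(d2)
N(d1) = 0.62373266; N(d2) = 0.43426198
C = 10.0200 * 1.00000000 * 0.62373266 - 9.9600 * 0.97044553 * 0.43426198 = 2.0524

Answer: Price = 2.0524


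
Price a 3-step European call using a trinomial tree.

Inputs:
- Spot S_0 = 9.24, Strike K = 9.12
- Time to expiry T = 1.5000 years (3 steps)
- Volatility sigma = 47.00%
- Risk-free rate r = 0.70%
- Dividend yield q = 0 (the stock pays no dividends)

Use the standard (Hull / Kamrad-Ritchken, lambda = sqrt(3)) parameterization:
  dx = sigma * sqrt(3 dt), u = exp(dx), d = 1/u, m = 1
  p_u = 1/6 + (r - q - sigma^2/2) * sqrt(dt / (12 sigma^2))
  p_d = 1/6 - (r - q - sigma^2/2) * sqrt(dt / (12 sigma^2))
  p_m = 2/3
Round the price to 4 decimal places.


dt = T/N = 0.500000; dx = sigma*sqrt(3*dt) = 0.575630
u = exp(dx) = 1.778251; d = 1/u = 0.562350
p_u = 0.121738, p_m = 0.666667, p_d = 0.211596
Discount per step: exp(-r*dt) = 0.996506
Stock lattice S(k, j) with j the centered position index:
  k=0: S(0,+0) = 9.2400
  k=1: S(1,-1) = 5.1961; S(1,+0) = 9.2400; S(1,+1) = 16.4310
  k=2: S(2,-2) = 2.9220; S(2,-1) = 5.1961; S(2,+0) = 9.2400; S(2,+1) = 16.4310; S(2,+2) = 29.2185
  k=3: S(3,-3) = 1.6432; S(3,-2) = 2.9220; S(3,-1) = 5.1961; S(3,+0) = 9.2400; S(3,+1) = 16.4310; S(3,+2) = 29.2185; S(3,+3) = 51.9578
Terminal payoffs V(N, j) = max(S_T - K, 0):
  V(3,-3) = 0.000000; V(3,-2) = 0.000000; V(3,-1) = 0.000000; V(3,+0) = 0.120000; V(3,+1) = 7.311036; V(3,+2) = 20.098500; V(3,+3) = 42.837816
Backward induction: V(k, j) = exp(-r*dt) * [p_u * V(k+1, j+1) + p_m * V(k+1, j) + p_d * V(k+1, j-1)]
  V(2,-2) = exp(-r*dt) * [p_u*0.000000 + p_m*0.000000 + p_d*0.000000] = 0.000000
  V(2,-1) = exp(-r*dt) * [p_u*0.120000 + p_m*0.000000 + p_d*0.000000] = 0.014557
  V(2,+0) = exp(-r*dt) * [p_u*7.311036 + p_m*0.120000 + p_d*0.000000] = 0.966639
  V(2,+1) = exp(-r*dt) * [p_u*20.098500 + p_m*7.311036 + p_d*0.120000] = 7.320493
  V(2,+2) = exp(-r*dt) * [p_u*42.837816 + p_m*20.098500 + p_d*7.311036] = 20.090518
  V(1,-1) = exp(-r*dt) * [p_u*0.966639 + p_m*0.014557 + p_d*0.000000] = 0.126936
  V(1,+0) = exp(-r*dt) * [p_u*7.320493 + p_m*0.966639 + p_d*0.014557] = 1.533310
  V(1,+1) = exp(-r*dt) * [p_u*20.090518 + p_m*7.320493 + p_d*0.966639] = 7.504326
  V(0,+0) = exp(-r*dt) * [p_u*7.504326 + p_m*1.533310 + p_d*0.126936] = 1.955768

Answer: Price = V(0,0) = 1.9558


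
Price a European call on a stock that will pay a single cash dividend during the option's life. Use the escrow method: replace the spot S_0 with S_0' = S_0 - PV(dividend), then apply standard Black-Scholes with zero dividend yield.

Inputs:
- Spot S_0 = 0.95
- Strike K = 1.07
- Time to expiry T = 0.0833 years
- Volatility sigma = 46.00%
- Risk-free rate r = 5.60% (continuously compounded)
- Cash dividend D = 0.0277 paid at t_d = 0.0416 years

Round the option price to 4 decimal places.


Answer: Price = 0.0093

Derivation:
PV(D) = D * exp(-r * t_d) = 0.0277 * 0.99767311 = 0.02763555
S_0' = S_0 - PV(D) = 0.9500 - 0.02763555 = 0.92236445
d1 = (ln(S_0'/K) + (r + sigma^2/2)*T) / (sigma*sqrt(T)) = -1.01680842
d2 = d1 - sigma*sqrt(T) = -1.14957243
exp(-rT) = 0.99534606
N(d1) = 0.15462229; N(d2) = 0.12516001
C = S_0' * N(d1) - K * exp(-rT) * N(d2) = 0.92236445 * 0.15462229 - 1.0700 * 0.99534606 * 0.12516001 = 0.0093


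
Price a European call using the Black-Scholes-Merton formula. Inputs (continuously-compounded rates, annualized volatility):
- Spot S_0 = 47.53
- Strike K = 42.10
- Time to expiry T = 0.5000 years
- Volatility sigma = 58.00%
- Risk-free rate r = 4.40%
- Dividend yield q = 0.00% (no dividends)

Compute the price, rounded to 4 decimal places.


Answer: Price = 10.8086

Derivation:
d1 = (ln(S/K) + (r - q + 0.5*sigma^2) * T) / (sigma * sqrt(T)) = 0.55450180
d2 = d1 - sigma * sqrt(T) = 0.14437987
exp(-rT) = 0.97824024; exp(-qT) = 1.00000000
C = S_0 * exp(-qT) * N(d1) - K * exp(-rT) * N(d2)
N(d1) = 0.71038226; N(d2) = 0.55739974
C = 47.5300 * 1.00000000 * 0.71038226 - 42.1000 * 0.97824024 * 0.55739974 = 10.8086


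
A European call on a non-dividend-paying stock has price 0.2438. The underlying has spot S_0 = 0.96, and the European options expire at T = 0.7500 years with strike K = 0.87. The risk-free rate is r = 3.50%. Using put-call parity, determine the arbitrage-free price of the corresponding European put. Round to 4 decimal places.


Put-call parity: C - P = S_0 * exp(-qT) - K * exp(-rT).
S_0 * exp(-qT) = 0.9600 * 1.00000000 = 0.96000000
K * exp(-rT) = 0.8700 * 0.97409154 = 0.84745964
P = C - S*exp(-qT) + K*exp(-rT)
P = 0.2438 - 0.96000000 + 0.84745964 = 0.1313

Answer: Put price = 0.1313


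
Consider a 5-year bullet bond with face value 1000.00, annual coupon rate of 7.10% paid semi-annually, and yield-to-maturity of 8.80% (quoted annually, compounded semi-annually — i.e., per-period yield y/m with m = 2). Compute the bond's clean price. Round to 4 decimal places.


Answer: Price = 932.4100

Derivation:
Coupon per period c = face * coupon_rate / m = 35.500000
Periods per year m = 2; per-period yield y/m = 0.044000
Number of cashflows N = 10
Cashflows (t years, CF_t, discount factor 1/(1+y/m)^(m*t), PV):
  t = 0.5000: CF_t = 35.500000, DF = 0.957854, PV = 34.003831
  t = 1.0000: CF_t = 35.500000, DF = 0.917485, PV = 32.570720
  t = 1.5000: CF_t = 35.500000, DF = 0.878817, PV = 31.198007
  t = 2.0000: CF_t = 35.500000, DF = 0.841779, PV = 29.883149
  t = 2.5000: CF_t = 35.500000, DF = 0.806302, PV = 28.623706
  t = 3.0000: CF_t = 35.500000, DF = 0.772320, PV = 27.417343
  t = 3.5000: CF_t = 35.500000, DF = 0.739770, PV = 26.261823
  t = 4.0000: CF_t = 35.500000, DF = 0.708592, PV = 25.155002
  t = 4.5000: CF_t = 35.500000, DF = 0.678728, PV = 24.094830
  t = 5.0000: CF_t = 1035.500000, DF = 0.650122, PV = 673.201564
Price P = sum_t PV_t = 932.409975


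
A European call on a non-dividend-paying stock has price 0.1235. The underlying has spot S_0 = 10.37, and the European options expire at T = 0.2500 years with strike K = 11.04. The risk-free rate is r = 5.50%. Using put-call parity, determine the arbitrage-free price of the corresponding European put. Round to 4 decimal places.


Put-call parity: C - P = S_0 * exp(-qT) - K * exp(-rT).
S_0 * exp(-qT) = 10.3700 * 1.00000000 = 10.37000000
K * exp(-rT) = 11.0400 * 0.98634410 = 10.88923886
P = C - S*exp(-qT) + K*exp(-rT)
P = 0.1235 - 10.37000000 + 10.88923886 = 0.6427

Answer: Put price = 0.6427


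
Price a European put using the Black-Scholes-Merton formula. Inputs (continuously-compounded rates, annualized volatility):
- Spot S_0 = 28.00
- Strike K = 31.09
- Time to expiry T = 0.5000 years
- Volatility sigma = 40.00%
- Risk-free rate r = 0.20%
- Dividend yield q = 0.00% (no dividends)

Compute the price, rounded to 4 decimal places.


d1 = (ln(S/K) + (r - q + 0.5*sigma^2) * T) / (sigma * sqrt(T)) = -0.22514886
d2 = d1 - sigma * sqrt(T) = -0.50799157
exp(-rT) = 0.99900050; exp(-qT) = 1.00000000
P = K * exp(-rT) * N(-d2) - S_0 * exp(-qT) * N(-d1)
N(-d1) = 0.58906826; N(-d2) = 0.69427037
P = 31.0900 * 0.99900050 * 0.69427037 - 28.0000 * 1.00000000 * 0.58906826 = 5.0694

Answer: Price = 5.0694


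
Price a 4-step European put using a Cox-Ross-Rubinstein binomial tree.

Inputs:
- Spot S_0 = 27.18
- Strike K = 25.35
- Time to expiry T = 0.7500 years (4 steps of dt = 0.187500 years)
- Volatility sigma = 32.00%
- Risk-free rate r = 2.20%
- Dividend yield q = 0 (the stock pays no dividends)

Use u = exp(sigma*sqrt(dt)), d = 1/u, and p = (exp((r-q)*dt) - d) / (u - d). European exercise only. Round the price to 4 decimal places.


Answer: Price = V(0,0) = 1.9583

Derivation:
dt = T/N = 0.187500
u = exp(sigma*sqrt(dt)) = 1.148623; d = 1/u = 0.870607
p = (exp((r-q)*dt) - d) / (u - d) = 0.480282
Discount per step: exp(-r*dt) = 0.995883
Stock lattice S(k, i) with i counting down-moves:
  k=0: S(0,0) = 27.1800
  k=1: S(1,0) = 31.2196; S(1,1) = 23.6631
  k=2: S(2,0) = 35.8595; S(2,1) = 27.1800; S(2,2) = 20.6013
  k=3: S(3,0) = 41.1891; S(3,1) = 31.2196; S(3,2) = 23.6631; S(3,3) = 17.9356
  k=4: S(4,0) = 47.3108; S(4,1) = 35.8595; S(4,2) = 27.1800; S(4,3) = 20.6013; S(4,4) = 15.6149
Terminal payoffs V(N, i) = max(K - S_T, 0):
  V(4,0) = 0.000000; V(4,1) = 0.000000; V(4,2) = 0.000000; V(4,3) = 4.748719; V(4,4) = 9.735107
Backward induction: V(k, i) = exp(-r*dt) * [p * V(k+1, i) + (1-p) * V(k+1, i+1)].
  V(3,0) = exp(-r*dt) * [p*0.000000 + (1-p)*0.000000] = 0.000000
  V(3,1) = exp(-r*dt) * [p*0.000000 + (1-p)*0.000000] = 0.000000
  V(3,2) = exp(-r*dt) * [p*0.000000 + (1-p)*4.748719] = 2.457834
  V(3,3) = exp(-r*dt) * [p*4.748719 + (1-p)*9.735107] = 7.310017
  V(2,0) = exp(-r*dt) * [p*0.000000 + (1-p)*0.000000] = 0.000000
  V(2,1) = exp(-r*dt) * [p*0.000000 + (1-p)*2.457834] = 1.272122
  V(2,2) = exp(-r*dt) * [p*2.457834 + (1-p)*7.310017] = 4.959101
  V(1,0) = exp(-r*dt) * [p*0.000000 + (1-p)*1.272122] = 0.658423
  V(1,1) = exp(-r*dt) * [p*1.272122 + (1-p)*4.959101] = 3.175186
  V(0,0) = exp(-r*dt) * [p*0.658423 + (1-p)*3.175186] = 1.958334


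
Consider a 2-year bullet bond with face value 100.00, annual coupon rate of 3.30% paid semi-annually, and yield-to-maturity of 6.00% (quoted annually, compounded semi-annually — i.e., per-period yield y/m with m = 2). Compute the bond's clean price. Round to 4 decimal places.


Coupon per period c = face * coupon_rate / m = 1.650000
Periods per year m = 2; per-period yield y/m = 0.030000
Number of cashflows N = 4
Cashflows (t years, CF_t, discount factor 1/(1+y/m)^(m*t), PV):
  t = 0.5000: CF_t = 1.650000, DF = 0.970874, PV = 1.601942
  t = 1.0000: CF_t = 1.650000, DF = 0.942596, PV = 1.555283
  t = 1.5000: CF_t = 1.650000, DF = 0.915142, PV = 1.509984
  t = 2.0000: CF_t = 101.650000, DF = 0.888487, PV = 90.314708
Price P = sum_t PV_t = 94.981917

Answer: Price = 94.9819


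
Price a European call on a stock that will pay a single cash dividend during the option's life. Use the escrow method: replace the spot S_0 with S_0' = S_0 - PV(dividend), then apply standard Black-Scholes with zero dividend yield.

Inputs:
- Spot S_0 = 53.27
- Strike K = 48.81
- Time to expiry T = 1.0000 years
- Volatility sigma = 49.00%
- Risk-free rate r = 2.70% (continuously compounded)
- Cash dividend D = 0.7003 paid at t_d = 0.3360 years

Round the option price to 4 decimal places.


Answer: Price = 12.4206

Derivation:
PV(D) = D * exp(-r * t_d) = 0.7003 * 0.99096903 = 0.69397561
S_0' = S_0 - PV(D) = 53.2700 - 0.69397561 = 52.57602439
d1 = (ln(S_0'/K) + (r + sigma^2/2)*T) / (sigma*sqrt(T)) = 0.45178571
d2 = d1 - sigma*sqrt(T) = -0.03821429
exp(-rT) = 0.97336124
N(d1) = 0.67428832; N(d2) = 0.48475841
C = S_0' * N(d1) - K * exp(-rT) * N(d2) = 52.57602439 * 0.67428832 - 48.8100 * 0.97336124 * 0.48475841 = 12.4206


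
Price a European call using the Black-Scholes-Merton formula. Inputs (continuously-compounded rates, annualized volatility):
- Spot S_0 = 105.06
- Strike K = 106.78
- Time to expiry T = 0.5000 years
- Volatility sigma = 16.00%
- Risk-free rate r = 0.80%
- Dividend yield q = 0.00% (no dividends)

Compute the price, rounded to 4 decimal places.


Answer: Price = 4.1495

Derivation:
d1 = (ln(S/K) + (r - q + 0.5*sigma^2) * T) / (sigma * sqrt(T)) = -0.05161020
d2 = d1 - sigma * sqrt(T) = -0.16474728
exp(-rT) = 0.99600799; exp(-qT) = 1.00000000
C = S_0 * exp(-qT) * N(d1) - K * exp(-rT) * N(d2)
N(d1) = 0.47941965; N(d2) = 0.43457145
C = 105.0600 * 1.00000000 * 0.47941965 - 106.7800 * 0.99600799 * 0.43457145 = 4.1495


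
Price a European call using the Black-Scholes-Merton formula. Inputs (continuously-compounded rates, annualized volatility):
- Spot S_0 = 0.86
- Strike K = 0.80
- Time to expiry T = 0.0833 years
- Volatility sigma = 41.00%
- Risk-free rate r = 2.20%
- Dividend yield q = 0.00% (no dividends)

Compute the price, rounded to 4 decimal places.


d1 = (ln(S/K) + (r - q + 0.5*sigma^2) * T) / (sigma * sqrt(T)) = 0.68581492
d2 = d1 - sigma * sqrt(T) = 0.56748178
exp(-rT) = 0.99816908; exp(-qT) = 1.00000000
C = S_0 * exp(-qT) * N(d1) - K * exp(-rT) * N(d2)
N(d1) = 0.75358509; N(d2) = 0.71480655
C = 0.8600 * 1.00000000 * 0.75358509 - 0.8000 * 0.99816908 * 0.71480655 = 0.0773

Answer: Price = 0.0773


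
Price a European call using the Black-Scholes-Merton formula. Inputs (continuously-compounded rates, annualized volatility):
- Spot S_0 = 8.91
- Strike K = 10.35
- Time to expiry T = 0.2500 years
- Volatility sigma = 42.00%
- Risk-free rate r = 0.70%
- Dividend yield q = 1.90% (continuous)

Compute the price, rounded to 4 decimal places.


d1 = (ln(S/K) + (r - q + 0.5*sigma^2) * T) / (sigma * sqrt(T)) = -0.62267752
d2 = d1 - sigma * sqrt(T) = -0.83267752
exp(-rT) = 0.99825153; exp(-qT) = 0.99526126
C = S_0 * exp(-qT) * N(d1) - K * exp(-rT) * N(d2)
N(d1) = 0.26674823; N(d2) = 0.20251331
C = 8.9100 * 0.99526126 * 0.26674823 - 10.3500 * 0.99825153 * 0.20251331 = 0.2731

Answer: Price = 0.2731
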